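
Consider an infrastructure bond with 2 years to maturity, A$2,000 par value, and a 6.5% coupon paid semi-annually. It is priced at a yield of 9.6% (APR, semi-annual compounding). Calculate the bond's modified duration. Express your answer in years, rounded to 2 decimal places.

1.82 years

Periodic yield y = 0.048. First find Macaulay duration:
  t   CF        PV=CF/(1+0.048)^t    t·PV
  1        65.00        62.0229        62.0229
  2        65.00        59.1822       118.3643
  3        65.00        56.4715       169.4146
  4     2,065.00     1,711.8863     6,847.5453
  Σ                  1,889.5629     7,197.3471
P = 1,889.5629; Macaulay duration = 7,197.3471 / 1,889.5629 = 3.80900 half-year periods = 1.90450 years.
Modified duration = D_Mac / (1 + y) = 1.90450 / 1.048 = 1.81727 years.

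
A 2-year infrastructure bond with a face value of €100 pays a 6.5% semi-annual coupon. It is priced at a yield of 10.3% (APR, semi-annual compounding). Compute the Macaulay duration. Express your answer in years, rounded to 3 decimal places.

1.904 years

Periodic yield y = 0.0515. Discount each cash flow and weight by its period:
  t   CF        PV=CF/(1+0.0515)^t    t·PV
  1         3.25         3.0908         3.0908
  2         3.25         2.9394         5.8789
  3         3.25         2.7955         8.3864
  4       103.25        84.4604       337.8415
  Σ                     93.2861       355.1976
Price P = Σ PV = 93.2861.
Macaulay duration = Σ(t·PV) / P = 355.1976 / 93.2861 = 3.80762 half-year periods.
In years: 3.80762 / 2 = 1.90381 years.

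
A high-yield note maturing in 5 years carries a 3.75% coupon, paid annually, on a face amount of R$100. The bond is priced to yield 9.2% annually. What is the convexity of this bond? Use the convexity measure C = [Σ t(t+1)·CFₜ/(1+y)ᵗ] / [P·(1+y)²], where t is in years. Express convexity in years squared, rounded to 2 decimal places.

22.50

With y = 0.092:
  t   CF        PV=CF/(1+0.092)^t    t·PV        t(t+1)·PV
  1         3.75         3.4341         3.4341           6.8681
  2         3.75         3.1447         6.2895          18.8685
  3         3.75         2.8798         8.6394          34.5577
  4         3.75         2.6372        10.5487          52.7437
  5       103.75        66.8151       334.0757       2,004.4543
  Σ                     78.9110       362.9875       2,117.4924
P = 78.9110.
Convexity = Σ t(t+1)·PV / [P·(1+y)²] = 2,117.4924 / (78.9110 × 1.192464) = 22.50294.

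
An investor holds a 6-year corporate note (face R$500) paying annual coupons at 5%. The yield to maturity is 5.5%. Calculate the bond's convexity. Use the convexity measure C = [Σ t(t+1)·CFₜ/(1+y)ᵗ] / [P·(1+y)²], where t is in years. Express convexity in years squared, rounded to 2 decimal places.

32.08

With y = 0.055:
  t   CF        PV=CF/(1+0.055)^t    t·PV        t(t+1)·PV
  1        25.00        23.6967        23.6967          47.3934
  2        25.00        22.4613        44.9226         134.7679
  3        25.00        21.2903        63.8710         255.4841
  4        25.00        20.1804        80.7217         403.6084
  5        25.00        19.1284        95.6418         573.8508
  6       525.00       380.7541     2,284.5244      15,991.6706
  Σ                    487.5112     2,593.3782      17,406.7751
P = 487.5112.
Convexity = Σ t(t+1)·PV / [P·(1+y)²] = 17,406.7751 / (487.5112 × 1.113025) = 32.07959.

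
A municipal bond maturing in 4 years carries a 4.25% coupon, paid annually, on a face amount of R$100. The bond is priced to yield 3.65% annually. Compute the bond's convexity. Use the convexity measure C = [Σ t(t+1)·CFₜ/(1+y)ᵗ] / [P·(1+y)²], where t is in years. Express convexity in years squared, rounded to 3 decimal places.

With y = 0.0365:
  t   CF        PV=CF/(1+0.0365)^t    t·PV        t(t+1)·PV
  1         4.25         4.1003         4.1003           8.2007
  2         4.25         3.9559         7.9119          23.7357
  3         4.25         3.8166        11.4499          45.7997
  4       104.25        90.3231       361.2924       1,806.4620
  Σ                    102.1960       384.7545       1,884.1980
P = 102.1960.
Convexity = Σ t(t+1)·PV / [P·(1+y)²] = 1,884.1980 / (102.1960 × 1.074332) = 17.16145.

17.161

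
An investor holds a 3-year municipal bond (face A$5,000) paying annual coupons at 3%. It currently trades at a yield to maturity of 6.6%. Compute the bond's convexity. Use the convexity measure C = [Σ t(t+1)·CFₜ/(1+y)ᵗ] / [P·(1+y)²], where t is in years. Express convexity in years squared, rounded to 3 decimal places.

10.132

With y = 0.066:
  t   CF        PV=CF/(1+0.066)^t    t·PV        t(t+1)·PV
  1       150.00       140.7129       140.7129         281.4259
  2       150.00       132.0009       264.0018         792.0053
  3     5,150.00     4,251.4357    12,754.3071      51,017.2284
  Σ                  4,524.1495    13,159.0218      52,090.6596
P = 4,524.1495.
Convexity = Σ t(t+1)·PV / [P·(1+y)²] = 52,090.6596 / (4,524.1495 × 1.136356) = 10.13231.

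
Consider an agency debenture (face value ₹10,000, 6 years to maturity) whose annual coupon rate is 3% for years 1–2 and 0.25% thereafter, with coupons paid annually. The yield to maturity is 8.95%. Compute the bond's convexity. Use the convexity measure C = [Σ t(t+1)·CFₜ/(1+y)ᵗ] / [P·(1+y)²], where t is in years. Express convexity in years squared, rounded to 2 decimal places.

32.66

With y = 0.0895:
  t   CF        PV=CF/(1+0.0895)^t    t·PV        t(t+1)·PV
  1       300.00       275.3557       275.3557         550.7113
  2       300.00       252.7358       505.4716       1,516.4149
  3        25.00        19.3312        57.9935         231.9741
  4        25.00        17.7432        70.9727         354.8633
  5        25.00        16.2856        81.4280         488.5681
  6    10,025.00     5,994.0585    35,964.3507     251,750.4550
  Σ                  6,575.5099    36,955.5722     254,892.9867
P = 6,575.5099.
Convexity = Σ t(t+1)·PV / [P·(1+y)²] = 254,892.9867 / (6,575.5099 × 1.187010) = 32.65683.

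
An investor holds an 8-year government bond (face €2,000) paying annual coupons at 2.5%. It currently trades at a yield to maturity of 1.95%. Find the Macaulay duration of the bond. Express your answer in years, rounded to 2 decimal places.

7.36 years

Periodic yield y = 0.0195. Discount each cash flow and weight by its year:
  t   CF        PV=CF/(1+0.0195)^t    t·PV
  1        50.00        49.0436        49.0436
  2        50.00        48.1056        96.2112
  3        50.00        47.1855       141.5564
  4        50.00        46.2830       185.1318
  5        50.00        45.3977       226.9885
  6        50.00        44.5294       267.1763
  7        50.00        43.6777       305.7436
  8     2,050.00     1,756.5318    14,052.2545
  Σ                  2,080.7542    15,324.1060
Price P = Σ PV = 2,080.7542.
Macaulay duration = Σ(t·PV) / P = 15,324.1060 / 2,080.7542 = 7.36469 years.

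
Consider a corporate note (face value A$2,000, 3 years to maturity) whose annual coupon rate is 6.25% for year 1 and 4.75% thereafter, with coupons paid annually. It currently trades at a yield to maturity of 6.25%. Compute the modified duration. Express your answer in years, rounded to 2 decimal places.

2.67 years

Periodic yield y = 0.0625. First find Macaulay duration:
  t   CF        PV=CF/(1+0.0625)^t    t·PV
  1       125.00       117.6471       117.6471
  2        95.00        84.1522       168.3045
  3     2,095.00     1,746.6151     5,239.8453
  Σ                  1,948.4144     5,525.7969
P = 1,948.4144; Macaulay duration = 5,525.7969 / 1,948.4144 = 2.83605 years.
Modified duration = D_Mac / (1 + y) = 2.83605 / 1.0625 = 2.66922 years.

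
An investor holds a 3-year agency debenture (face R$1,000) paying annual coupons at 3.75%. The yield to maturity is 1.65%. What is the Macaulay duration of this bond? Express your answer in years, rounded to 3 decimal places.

2.896 years

Periodic yield y = 0.0165. Discount each cash flow and weight by its year:
  t   CF        PV=CF/(1+0.0165)^t    t·PV
  1        37.50        36.8913        36.8913
  2        37.50        36.2925        72.5849
  3     1,037.50       987.7930     2,963.3791
  Σ                  1,060.9768     3,072.8553
Price P = Σ PV = 1,060.9768.
Macaulay duration = Σ(t·PV) / P = 3,072.8553 / 1,060.9768 = 2.89625 years.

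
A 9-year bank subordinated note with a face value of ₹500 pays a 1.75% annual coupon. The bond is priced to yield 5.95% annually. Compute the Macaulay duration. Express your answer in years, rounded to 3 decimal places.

8.267 years

Periodic yield y = 0.0595. Discount each cash flow and weight by its year:
  t   CF        PV=CF/(1+0.0595)^t    t·PV
  1         8.75         8.2586         8.2586
  2         8.75         7.7948        15.5896
  3         8.75         7.3571        22.0712
  4         8.75         6.9439        27.7756
  5         8.75         6.5540        32.7698
  6         8.75         6.1859        37.1153
  7         8.75         5.8385        40.8695
  8         8.75         5.5106        44.0849
  9       508.75       302.4097     2,721.6876
  Σ                    356.8531     2,950.2223
Price P = Σ PV = 356.8531.
Macaulay duration = Σ(t·PV) / P = 2,950.2223 / 356.8531 = 8.26733 years.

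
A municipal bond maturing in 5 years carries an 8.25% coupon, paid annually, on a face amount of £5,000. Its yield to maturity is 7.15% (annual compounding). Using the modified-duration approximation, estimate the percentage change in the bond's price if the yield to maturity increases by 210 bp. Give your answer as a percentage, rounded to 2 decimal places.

-8.45%

Periodic yield y = 0.0715. Modified duration first:
  t   CF        PV=CF/(1+0.0715)^t    t·PV
  1       412.50       384.9743       384.9743
  2       412.50       359.2854       718.5709
  3       412.50       335.3107     1,005.9321
  4       412.50       312.9358     1,251.7432
  5     5,412.50     3,832.1018    19,160.5088
  Σ                  5,224.6080    22,521.7293
P = 5,224.6080; D_Mac = 4.31070 yrs; D_mod = 4.31070/(1+0.0715) = 4.02305 yrs.
ΔP/P ≈ -D_mod · Δy = -4.02305 × (+0.021) = -0.084484 = -8.4484%.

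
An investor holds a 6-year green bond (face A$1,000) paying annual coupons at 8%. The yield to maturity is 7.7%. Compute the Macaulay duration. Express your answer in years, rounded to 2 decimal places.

Periodic yield y = 0.077. Discount each cash flow and weight by its year:
  t   CF        PV=CF/(1+0.077)^t    t·PV
  1        80.00        74.2804        74.2804
  2        80.00        68.9697       137.9395
  3        80.00        64.0388       192.1163
  4        80.00        59.4603       237.8412
  5        80.00        55.2092       276.0460
  6     1,080.00       692.0374     4,152.2241
  Σ                  1,013.9958     5,070.4475
Price P = Σ PV = 1,013.9958.
Macaulay duration = Σ(t·PV) / P = 5,070.4475 / 1,013.9958 = 5.00046 years.

5.00 years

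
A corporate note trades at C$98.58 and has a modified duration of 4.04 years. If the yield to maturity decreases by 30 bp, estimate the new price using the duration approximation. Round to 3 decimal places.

C$99.775

Duration approximation: ΔP/P ≈ -D_mod · Δy = -4.04 × (-0.003) = +0.012120.
New price ≈ 98.58 × (1 + 0.012120) = 99.7747896.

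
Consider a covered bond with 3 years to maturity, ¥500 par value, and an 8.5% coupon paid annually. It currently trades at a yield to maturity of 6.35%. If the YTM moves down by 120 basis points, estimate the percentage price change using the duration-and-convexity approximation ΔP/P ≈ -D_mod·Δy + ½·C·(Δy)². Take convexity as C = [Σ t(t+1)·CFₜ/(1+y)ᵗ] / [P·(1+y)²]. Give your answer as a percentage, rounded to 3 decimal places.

+3.203%

With y = 0.0635:
  t   CF        PV=CF/(1+0.0635)^t    t·PV        t(t+1)·PV
  1        42.50        39.9624        39.9624          79.9248
  2        42.50        37.5763        75.1526         225.4578
  3       542.50       451.0111     1,353.0334       5,412.1336
  Σ                    528.5498     1,468.1484       5,717.5161
P = 528.5498; D_Mac = 2.77769 yrs; D_mod = 2.61184 yrs; C = 9.56415.
Duration effect: -2.61184 × (-0.012) = +0.031342
Convexity effect: 0.5 × 9.56415 × (-0.012)² = +0.0006886
ΔP/P ≈ +0.031342 + 0.0006886 = +0.032031 = +3.2031%.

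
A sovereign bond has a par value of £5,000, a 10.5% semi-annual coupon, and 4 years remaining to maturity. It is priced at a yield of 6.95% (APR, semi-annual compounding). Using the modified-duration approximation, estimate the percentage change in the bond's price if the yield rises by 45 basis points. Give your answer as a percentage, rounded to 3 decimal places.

-1.482%

Periodic yield y = 0.03475. Modified duration first:
  t   CF        PV=CF/(1+0.03475)^t    t·PV
  1       262.50       253.6845       253.6845
  2       262.50       245.1650       490.3300
  3       262.50       236.9316       710.7948
  4       262.50       228.9747       915.8989
  5       262.50       221.2851     1,106.4254
  6       262.50       213.8537     1,283.1220
  7       262.50       206.6718     1,446.7027
  8     5,262.50     4,004.1342    32,033.0739
  Σ                  5,610.7006    38,240.0322
P = 5,610.7006; D_Mac = 6.81555 half-year periods = 3.40778 yrs; D_mod = 3.40778/(1+0.03475) = 3.29333 yrs.
ΔP/P ≈ -D_mod · Δy = -3.29333 × (+0.0045) = -0.014820 = -1.4820%.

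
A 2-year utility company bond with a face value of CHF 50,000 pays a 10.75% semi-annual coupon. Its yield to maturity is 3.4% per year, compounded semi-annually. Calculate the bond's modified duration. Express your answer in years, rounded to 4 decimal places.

Periodic yield y = 0.017. First find Macaulay duration:
  t   CF        PV=CF/(1+0.017)^t    t·PV
  1     2,687.50     2,642.5762     2,642.5762
  2     2,687.50     2,598.4033     5,196.8067
  3     2,687.50     2,554.9689     7,664.9066
  4    52,687.50    49,251.9897   197,007.9589
  Σ                 57,047.9382   212,512.2485
P = 57,047.9382; Macaulay duration = 212,512.2485 / 57,047.9382 = 3.72515 half-year periods = 1.86258 years.
Modified duration = D_Mac / (1 + y) = 1.86258 / 1.017 = 1.83144 years.

1.8314 years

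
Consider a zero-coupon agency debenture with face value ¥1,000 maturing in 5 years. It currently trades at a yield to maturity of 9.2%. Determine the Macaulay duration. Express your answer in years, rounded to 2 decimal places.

A zero-coupon bond has a single cash flow at maturity, so its Macaulay duration equals its maturity: 5 years.

5.00 years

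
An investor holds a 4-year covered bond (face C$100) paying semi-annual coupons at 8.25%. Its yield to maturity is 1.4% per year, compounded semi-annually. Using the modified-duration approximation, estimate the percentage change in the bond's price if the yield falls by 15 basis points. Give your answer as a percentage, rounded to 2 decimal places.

Periodic yield y = 0.007. Modified duration first:
  t   CF        PV=CF/(1+0.007)^t    t·PV
  1        4.125         4.0963         4.0963
  2        4.125         4.0679         8.1357
  3        4.125         4.0396        12.1187
  4        4.125         4.0115        16.0460
  5        4.125         3.9836        19.9180
  6        4.125         3.9559        23.7355
  7        4.125         3.9284        27.4989
  8      104.125        98.4735       787.7878
  Σ                    126.5567       899.3370
P = 126.5567; D_Mac = 7.10620 half-year periods = 3.55310 yrs; D_mod = 3.55310/(1+0.007) = 3.52840 yrs.
ΔP/P ≈ -D_mod · Δy = -3.52840 × (-0.0015) = +0.005293 = +0.5293%.

+0.53%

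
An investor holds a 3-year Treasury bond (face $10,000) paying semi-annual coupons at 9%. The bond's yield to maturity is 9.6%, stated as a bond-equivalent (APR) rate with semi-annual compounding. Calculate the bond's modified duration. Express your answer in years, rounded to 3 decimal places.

Periodic yield y = 0.048. First find Macaulay duration:
  t   CF        PV=CF/(1+0.048)^t    t·PV
  1       450.00       429.3893       429.3893
  2       450.00       409.7226       819.4453
  3       450.00       390.9567     1,172.8701
  4       450.00       373.0503     1,492.2012
  5       450.00       355.9640     1,779.8201
  6    10,450.00     7,887.6675    47,326.0050
  Σ                  9,846.7504    53,019.7309
P = 9,846.7504; Macaulay duration = 53,019.7309 / 9,846.7504 = 5.38449 half-year periods = 2.69225 years.
Modified duration = D_Mac / (1 + y) = 2.69225 / 1.048 = 2.56894 years.

2.569 years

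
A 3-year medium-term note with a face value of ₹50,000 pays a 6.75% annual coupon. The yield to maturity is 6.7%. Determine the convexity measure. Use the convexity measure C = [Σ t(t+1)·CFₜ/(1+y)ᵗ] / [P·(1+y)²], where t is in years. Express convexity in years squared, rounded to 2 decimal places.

With y = 0.067:
  t   CF        PV=CF/(1+0.067)^t    t·PV        t(t+1)·PV
  1     3,375.00     3,163.0740     3,163.0740       6,326.1481
  2     3,375.00     2,964.4555     5,928.9110      17,786.7331
  3    53,375.00    43,938.4396   131,815.3188     527,261.2754
  Σ                 50,065.9692   140,907.3039     551,374.1566
P = 50,065.9692.
Convexity = Σ t(t+1)·PV / [P·(1+y)²] = 551,374.1566 / (50,065.9692 × 1.138489) = 9.67331.

9.67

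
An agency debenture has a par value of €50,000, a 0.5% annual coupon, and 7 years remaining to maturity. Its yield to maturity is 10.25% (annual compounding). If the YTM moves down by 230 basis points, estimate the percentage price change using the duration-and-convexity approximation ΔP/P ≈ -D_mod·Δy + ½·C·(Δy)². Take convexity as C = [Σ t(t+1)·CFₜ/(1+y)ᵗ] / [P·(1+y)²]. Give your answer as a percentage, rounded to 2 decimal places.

+15.46%

With y = 0.1025:
  t   CF        PV=CF/(1+0.1025)^t    t·PV        t(t+1)·PV
  1       250.00       226.7574       226.7574         453.5147
  2       250.00       205.6756       411.3512       1,234.0537
  3       250.00       186.5538       559.6615       2,238.6462
  4       250.00       169.2098       676.8394       3,384.1968
  5       250.00       153.4783       767.3916       4,604.3494
  6       250.00       139.2094       835.2561       5,846.7929
  7    50,250.00    25,379.6646   177,657.6525   1,421,261.2197
  Σ                 26,460.5490   181,134.9097   1,439,022.7735
P = 26,460.5490; D_Mac = 6.84547 yrs; D_mod = 6.20904 yrs; C = 44.74161.
Duration effect: -6.20904 × (-0.023) = +0.142808
Convexity effect: 0.5 × 44.74161 × (-0.023)² = +0.0118342
ΔP/P ≈ +0.142808 + 0.0118342 = +0.154642 = +15.4642%.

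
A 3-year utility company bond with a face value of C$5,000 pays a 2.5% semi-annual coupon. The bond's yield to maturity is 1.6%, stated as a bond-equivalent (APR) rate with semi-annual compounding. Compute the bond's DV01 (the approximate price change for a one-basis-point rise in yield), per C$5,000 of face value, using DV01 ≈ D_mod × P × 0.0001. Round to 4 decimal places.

Periodic yield y = 0.008.
  t   CF        PV=CF/(1+0.008)^t    t·PV
  1        62.50        62.0040        62.0040
  2        62.50        61.5119       123.0237
  3        62.50        61.0237       183.0711
  4        62.50        60.5394       242.1575
  5        62.50        60.0589       300.2945
  6     5,062.50     4,826.1614    28,956.9685
  Σ                  5,131.2992    29,867.5192
P = 5,131.2992; D_Mac = 5.82065 half-year periods = 2.91033 yrs; D_mod = 2.88723 yrs.
DV01 ≈ 2.88723 × 5,131.2992 × 0.0001 = 1.481524.

C$1.4815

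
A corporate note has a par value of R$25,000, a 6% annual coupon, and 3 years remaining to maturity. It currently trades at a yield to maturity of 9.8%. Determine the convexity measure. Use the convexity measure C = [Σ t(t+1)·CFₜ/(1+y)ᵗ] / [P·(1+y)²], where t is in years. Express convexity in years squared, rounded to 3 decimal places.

With y = 0.098:
  t   CF        PV=CF/(1+0.098)^t    t·PV        t(t+1)·PV
  1     1,500.00     1,366.1202     1,366.1202       2,732.2404
  2     1,500.00     1,244.1896     2,488.3793       7,465.1378
  3    26,500.00    20,018.8375    60,056.5124     240,226.0496
  Σ                 22,629.1473    63,911.0119     250,423.4279
P = 22,629.1473.
Convexity = Σ t(t+1)·PV / [P·(1+y)²] = 250,423.4279 / (22,629.1473 × 1.205604) = 9.17914.

9.179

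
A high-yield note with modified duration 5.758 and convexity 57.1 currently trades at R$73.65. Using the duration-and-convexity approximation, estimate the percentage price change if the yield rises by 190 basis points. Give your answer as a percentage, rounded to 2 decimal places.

-9.91%

Duration effect: -D_mod·Δy = -5.758 × (+0.019) = -0.109402
Convexity effect: ½·C·(Δy)² = 0.5 × 57.1 × (0.019)² = +0.01030655
ΔP/P ≈ -0.109402 + 0.01030655 = -0.09909545
= -9.909545%.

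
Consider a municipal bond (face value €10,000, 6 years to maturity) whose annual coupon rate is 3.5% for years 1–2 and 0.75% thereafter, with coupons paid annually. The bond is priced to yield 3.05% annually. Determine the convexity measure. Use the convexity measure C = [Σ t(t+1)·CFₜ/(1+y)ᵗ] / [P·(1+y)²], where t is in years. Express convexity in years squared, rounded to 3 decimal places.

With y = 0.0305:
  t   CF        PV=CF/(1+0.0305)^t    t·PV        t(t+1)·PV
  1       350.00       339.6410       339.6410         679.2819
  2       350.00       329.5885       659.1770       1,977.5310
  3        75.00        68.5358       205.6073         822.4292
  4        75.00        66.5073       266.0292       1,330.1459
  5        75.00        64.5389       322.6943       1,936.1658
  6    10,075.00     8,413.1199    50,478.7194     353,351.0356
  Σ                  9,281.9313    52,271.8681     360,096.5894
P = 9,281.9313.
Convexity = Σ t(t+1)·PV / [P·(1+y)²] = 360,096.5894 / (9,281.9313 × 1.061930) = 36.53294.

36.533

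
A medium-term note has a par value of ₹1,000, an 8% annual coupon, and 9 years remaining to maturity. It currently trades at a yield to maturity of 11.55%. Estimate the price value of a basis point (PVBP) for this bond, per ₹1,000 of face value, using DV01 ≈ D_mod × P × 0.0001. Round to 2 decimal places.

Periodic yield y = 0.1155.
  t   CF        PV=CF/(1+0.1155)^t    t·PV
  1        80.00        71.7167        71.7167
  2        80.00        64.2911       128.5822
  3        80.00        57.6343       172.9030
  4        80.00        51.6668       206.6673
  5        80.00        46.3172       231.5859
  6        80.00        41.5215       249.1287
  7        80.00        37.2223       260.5560
  8        80.00        33.3682       266.9460
  9     1,080.00       403.8291     3,634.4617
  Σ                    807.5672     5,222.5474
P = 807.5672; D_Mac = 6.46701 yrs; D_mod = 5.79741 yrs.
DV01 ≈ 5.79741 × 807.5672 × 0.0001 = 0.468180.

₹0.47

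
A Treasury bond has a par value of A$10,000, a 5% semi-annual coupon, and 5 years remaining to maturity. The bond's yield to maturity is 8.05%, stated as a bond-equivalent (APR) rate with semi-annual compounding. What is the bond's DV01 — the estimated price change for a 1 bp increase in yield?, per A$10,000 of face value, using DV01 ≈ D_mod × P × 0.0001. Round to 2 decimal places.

Periodic yield y = 0.04025.
  t   CF        PV=CF/(1+0.04025)^t    t·PV
  1       250.00       240.3268       240.3268
  2       250.00       231.0280       462.0559
  3       250.00       222.0889       666.2667
  4       250.00       213.4957       853.9828
  5       250.00       205.2350     1,026.1749
  6       250.00       197.2939     1,183.7634
  7       250.00       189.6601     1,327.6206
  8       250.00       182.3216     1,458.5731
  9       250.00       175.2671     1,577.4042
  10   10,250.00     6,907.9092    69,079.0921
  Σ                  8,764.6263    77,875.2605
P = 8,764.6263; D_Mac = 8.88518 half-year periods = 4.44259 yrs; D_mod = 4.27069 yrs.
DV01 ≈ 4.27069 × 8,764.6263 × 0.0001 = 3.743103.

A$3.74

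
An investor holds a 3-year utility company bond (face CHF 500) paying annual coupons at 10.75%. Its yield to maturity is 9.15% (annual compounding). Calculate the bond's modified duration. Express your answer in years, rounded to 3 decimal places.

2.496 years

Periodic yield y = 0.0915. First find Macaulay duration:
  t   CF        PV=CF/(1+0.0915)^t    t·PV
  1        53.75        49.2442        49.2442
  2        53.75        45.1160        90.2321
  3       553.75       425.8361     1,277.5084
  Σ                    520.1963     1,416.9847
P = 520.1963; Macaulay duration = 1,416.9847 / 520.1963 = 2.72394 years.
Modified duration = D_Mac / (1 + y) = 2.72394 / 1.0915 = 2.49560 years.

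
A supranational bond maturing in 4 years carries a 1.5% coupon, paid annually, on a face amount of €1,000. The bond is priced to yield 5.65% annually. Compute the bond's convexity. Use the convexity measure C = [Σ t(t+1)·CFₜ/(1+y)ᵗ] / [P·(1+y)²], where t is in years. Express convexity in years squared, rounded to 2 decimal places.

17.35

With y = 0.0565:
  t   CF        PV=CF/(1+0.0565)^t    t·PV        t(t+1)·PV
  1        15.00        14.1978        14.1978          28.3956
  2        15.00        13.4385        26.8771          80.6313
  3        15.00        12.7199        38.1596         152.6385
  4     1,015.00       814.6818     3,258.7274      16,293.6368
  Σ                    855.0381     3,337.9619      16,555.3022
P = 855.0381.
Convexity = Σ t(t+1)·PV / [P·(1+y)²] = 16,555.3022 / (855.0381 × 1.116192) = 17.34653.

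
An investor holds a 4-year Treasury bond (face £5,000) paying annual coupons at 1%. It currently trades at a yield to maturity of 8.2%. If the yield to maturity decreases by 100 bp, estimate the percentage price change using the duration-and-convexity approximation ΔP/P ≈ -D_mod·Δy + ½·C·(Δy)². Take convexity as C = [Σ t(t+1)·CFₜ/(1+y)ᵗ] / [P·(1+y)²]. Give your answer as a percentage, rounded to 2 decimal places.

+3.72%

With y = 0.082:
  t   CF        PV=CF/(1+0.082)^t    t·PV        t(t+1)·PV
  1        50.00        46.2107        46.2107          92.4214
  2        50.00        42.7086        85.4172         256.2517
  3        50.00        39.4719       118.4158         473.6630
  4     5,050.00     3,684.5320    14,738.1281      73,690.6404
  Σ                  3,812.9233    14,988.1718      74,512.9765
P = 3,812.9233; D_Mac = 3.93089 yrs; D_mod = 3.63298 yrs; C = 16.69242.
Duration effect: -3.63298 × (-0.01) = +0.036330
Convexity effect: 0.5 × 16.69242 × (-0.01)² = +0.0008346
ΔP/P ≈ +0.036330 + 0.0008346 = +0.037164 = +3.7164%.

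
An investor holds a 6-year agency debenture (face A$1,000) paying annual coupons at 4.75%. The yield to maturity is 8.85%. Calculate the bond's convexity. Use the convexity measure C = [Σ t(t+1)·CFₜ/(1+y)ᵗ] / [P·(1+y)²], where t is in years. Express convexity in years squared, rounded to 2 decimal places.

With y = 0.0885:
  t   CF        PV=CF/(1+0.0885)^t    t·PV        t(t+1)·PV
  1        47.50        43.6380        43.6380          87.2761
  2        47.50        40.0901        80.1801         240.5404
  3        47.50        36.8306       110.4917         441.9667
  4        47.50        33.8361       135.3443         676.7213
  5        47.50        31.0850       155.4252         932.5512
  6     1,047.50       629.7721     3,778.6327      26,450.4291
  Σ                    815.2519     4,303.7120      28,829.4848
P = 815.2519.
Convexity = Σ t(t+1)·PV / [P·(1+y)²] = 28,829.4848 / (815.2519 × 1.184832) = 29.84614.

29.85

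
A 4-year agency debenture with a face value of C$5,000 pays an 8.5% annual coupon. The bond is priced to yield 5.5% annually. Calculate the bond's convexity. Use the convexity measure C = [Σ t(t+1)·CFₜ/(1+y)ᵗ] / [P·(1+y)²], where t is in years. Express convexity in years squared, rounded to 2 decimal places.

With y = 0.055:
  t   CF        PV=CF/(1+0.055)^t    t·PV        t(t+1)·PV
  1       425.00       402.8436       402.8436         805.6872
  2       425.00       381.8423       763.6846       2,291.0537
  3       425.00       361.9358     1,085.8074       4,343.2297
  4     5,425.00     4,379.1508    17,516.6033      87,583.0166
  Σ                  5,525.7725    19,768.9389      95,022.9872
P = 5,525.7725.
Convexity = Σ t(t+1)·PV / [P·(1+y)²] = 95,022.9872 / (5,525.7725 × 1.113025) = 15.45008.

15.45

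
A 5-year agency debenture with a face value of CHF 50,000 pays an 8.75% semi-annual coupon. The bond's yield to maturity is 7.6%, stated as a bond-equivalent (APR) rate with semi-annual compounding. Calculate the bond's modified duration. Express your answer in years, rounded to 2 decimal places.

Periodic yield y = 0.038. First find Macaulay duration:
  t   CF        PV=CF/(1+0.038)^t    t·PV
  1     2,187.50     2,107.4181     2,107.4181
  2     2,187.50     2,030.2679     4,060.5359
  3     2,187.50     1,955.9421     5,867.8264
  4     2,187.50     1,884.3373     7,537.3492
  5     2,187.50     1,815.3539     9,076.7693
  6     2,187.50     1,748.8958    10,493.3749
  7     2,187.50     1,684.8707    11,794.0951
  8     2,187.50     1,623.1895    12,985.5163
  9     2,187.50     1,563.7664    14,073.8977
  10   52,187.50    35,941.2318   359,412.3182
  Σ                 52,355.2737   437,409.1012
P = 52,355.2737; Macaulay duration = 437,409.1012 / 52,355.2737 = 8.35463 half-year periods = 4.17732 years.
Modified duration = D_Mac / (1 + y) = 4.17732 / 1.038 = 4.02439 years.

4.02 years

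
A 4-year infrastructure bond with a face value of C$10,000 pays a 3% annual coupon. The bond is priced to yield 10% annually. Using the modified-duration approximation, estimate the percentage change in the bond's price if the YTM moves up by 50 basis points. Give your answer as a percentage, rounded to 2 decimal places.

-1.73%

Periodic yield y = 0.1. Modified duration first:
  t   CF        PV=CF/(1+0.1)^t    t·PV
  1       300.00       272.7273       272.7273
  2       300.00       247.9339       495.8678
  3       300.00       225.3944       676.1833
  4    10,300.00     7,035.0386    28,140.1544
  Σ                  7,781.0942    29,584.9327
P = 7,781.0942; D_Mac = 3.80216 yrs; D_mod = 3.80216/(1+0.1) = 3.45651 yrs.
ΔP/P ≈ -D_mod · Δy = -3.45651 × (+0.005) = -0.017283 = -1.7283%.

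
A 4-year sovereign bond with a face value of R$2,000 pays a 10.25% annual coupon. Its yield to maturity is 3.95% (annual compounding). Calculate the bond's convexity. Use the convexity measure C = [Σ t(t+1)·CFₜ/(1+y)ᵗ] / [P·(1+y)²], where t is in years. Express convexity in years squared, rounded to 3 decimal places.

15.623

With y = 0.0395:
  t   CF        PV=CF/(1+0.0395)^t    t·PV        t(t+1)·PV
  1       205.00       197.2102       197.2102         394.4204
  2       205.00       189.7164       379.4328       1,138.2984
  3       205.00       182.5074       547.5221       2,190.0883
  4     2,205.00     1,888.4723     7,553.8892      37,769.4460
  Σ                  2,457.9063     8,678.0543      41,492.2531
P = 2,457.9063.
Convexity = Σ t(t+1)·PV / [P·(1+y)²] = 41,492.2531 / (2,457.9063 × 1.080560) = 15.62258.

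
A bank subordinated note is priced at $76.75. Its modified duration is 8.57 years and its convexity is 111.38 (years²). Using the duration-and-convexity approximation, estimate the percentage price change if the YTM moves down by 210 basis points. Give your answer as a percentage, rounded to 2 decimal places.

+20.45%

Duration effect: -D_mod·Δy = -8.57 × (-0.021) = +0.179970
Convexity effect: ½·C·(Δy)² = 0.5 × 111.38 × (-0.021)² = +0.02455929
ΔP/P ≈ +0.179970 + 0.02455929 = +0.20452929
= +20.452929%.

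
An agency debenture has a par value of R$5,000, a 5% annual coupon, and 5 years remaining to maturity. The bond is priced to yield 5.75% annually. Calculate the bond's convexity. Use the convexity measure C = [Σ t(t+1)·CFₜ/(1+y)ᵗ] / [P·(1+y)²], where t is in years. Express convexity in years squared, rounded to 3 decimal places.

With y = 0.0575:
  t   CF        PV=CF/(1+0.0575)^t    t·PV        t(t+1)·PV
  1       250.00       236.4066       236.4066         472.8132
  2       250.00       223.5524       447.1047       1,341.3142
  3       250.00       211.3970       634.1911       2,536.7644
  4       250.00       199.9026       799.6105       3,998.0526
  5     5,250.00     3,969.6976    19,848.4879     119,090.9276
  Σ                  4,840.9562    21,965.8009     127,439.8719
P = 4,840.9562.
Convexity = Σ t(t+1)·PV / [P·(1+y)²] = 127,439.8719 / (4,840.9562 × 1.118306) = 23.54038.

23.540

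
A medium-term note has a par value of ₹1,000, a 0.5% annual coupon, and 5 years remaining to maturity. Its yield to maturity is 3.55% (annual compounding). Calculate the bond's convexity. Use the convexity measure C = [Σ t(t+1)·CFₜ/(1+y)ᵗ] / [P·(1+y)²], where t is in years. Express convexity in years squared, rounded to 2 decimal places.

With y = 0.0355:
  t   CF        PV=CF/(1+0.0355)^t    t·PV        t(t+1)·PV
  1         5.00         4.8286         4.8286           9.6572
  2         5.00         4.6630         9.3261          27.9783
  3         5.00         4.5032        13.5096          54.0382
  4         5.00         4.3488        17.3952          86.9760
  5     1,005.00       844.1421     4,220.7104      25,324.2621
  Σ                    862.4857     4,265.7698      25,502.9118
P = 862.4857.
Convexity = Σ t(t+1)·PV / [P·(1+y)²] = 25,502.9118 / (862.4857 × 1.072260) = 27.57641.

27.58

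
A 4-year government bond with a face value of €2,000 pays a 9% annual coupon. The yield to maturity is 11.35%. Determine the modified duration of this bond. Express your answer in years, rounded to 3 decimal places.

3.154 years

Periodic yield y = 0.1135. First find Macaulay duration:
  t   CF        PV=CF/(1+0.1135)^t    t·PV
  1       180.00       161.6524       161.6524
  2       180.00       145.1751       290.3502
  3       180.00       130.3773       391.1318
  4     2,180.00     1,418.0633     5,672.2531
  Σ                  1,855.2681     6,515.3874
P = 1,855.2681; Macaulay duration = 6,515.3874 / 1,855.2681 = 3.51183 years.
Modified duration = D_Mac / (1 + y) = 3.51183 / 1.1135 = 3.15387 years.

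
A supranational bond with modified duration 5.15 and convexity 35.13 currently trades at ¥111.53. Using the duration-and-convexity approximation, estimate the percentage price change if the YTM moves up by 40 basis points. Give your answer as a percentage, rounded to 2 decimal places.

Duration effect: -D_mod·Δy = -5.15 × (+0.004) = -0.020600
Convexity effect: ½·C·(Δy)² = 0.5 × 35.13 × (0.004)² = +0.00028104
ΔP/P ≈ -0.020600 + 0.00028104 = -0.02031896
= -2.031896%.

-2.03%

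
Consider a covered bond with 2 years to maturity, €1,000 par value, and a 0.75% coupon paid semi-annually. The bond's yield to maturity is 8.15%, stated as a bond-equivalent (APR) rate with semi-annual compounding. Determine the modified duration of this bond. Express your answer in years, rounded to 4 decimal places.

1.9100 years

Periodic yield y = 0.04075. First find Macaulay duration:
  t   CF        PV=CF/(1+0.04075)^t    t·PV
  1         3.75         3.6032         3.6032
  2         3.75         3.4621         6.9242
  3         3.75         3.3265         9.9796
  4     1,003.75       855.5391     3,422.1565
  Σ                    865.9309     3,442.6635
P = 865.9309; Macaulay duration = 3,442.6635 / 865.9309 = 3.97568 half-year periods = 1.98784 years.
Modified duration = D_Mac / (1 + y) = 1.98784 / 1.04075 = 1.91001 years.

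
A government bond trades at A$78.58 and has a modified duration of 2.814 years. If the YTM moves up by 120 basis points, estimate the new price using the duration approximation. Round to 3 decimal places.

Duration approximation: ΔP/P ≈ -D_mod · Δy = -2.814 × (+0.012) = -0.033768.
New price ≈ 78.58 × (1 - 0.033768) = 75.92651056.

A$75.927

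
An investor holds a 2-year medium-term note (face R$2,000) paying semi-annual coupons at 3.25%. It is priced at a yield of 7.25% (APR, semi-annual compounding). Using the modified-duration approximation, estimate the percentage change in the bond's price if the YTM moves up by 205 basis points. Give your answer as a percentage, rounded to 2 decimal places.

-3.86%

Periodic yield y = 0.03625. Modified duration first:
  t   CF        PV=CF/(1+0.03625)^t    t·PV
  1        32.50        31.3631        31.3631
  2        32.50        30.2659        60.5319
  3        32.50        29.2072        87.6216
  4     2,032.50     1,762.6755     7,050.7022
  Σ                  1,853.5118     7,230.2187
P = 1,853.5118; D_Mac = 3.90082 half-year periods = 1.95041 yrs; D_mod = 1.95041/(1+0.03625) = 1.88218 yrs.
ΔP/P ≈ -D_mod · Δy = -1.88218 × (+0.0205) = -0.038585 = -3.8585%.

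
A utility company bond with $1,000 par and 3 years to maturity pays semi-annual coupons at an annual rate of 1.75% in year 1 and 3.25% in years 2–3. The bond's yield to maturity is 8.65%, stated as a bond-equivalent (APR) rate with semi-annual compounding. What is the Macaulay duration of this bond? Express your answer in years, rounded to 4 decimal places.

Periodic yield y = 0.04325. Discount each cash flow and weight by its period:
  t   CF        PV=CF/(1+0.04325)^t    t·PV
  1         8.75         8.3873         8.3873
  2         8.75         8.0395        16.0791
  3        16.25        14.3116        42.9348
  4        16.25        13.7183        54.8731
  5        16.25        13.1496        65.7478
  6     1,016.25       788.2613     4,729.5677
  Σ                    845.8675     4,917.5898
Price P = Σ PV = 845.8675.
Macaulay duration = Σ(t·PV) / P = 4,917.5898 / 845.8675 = 5.81366 half-year periods.
In years: 5.81366 / 2 = 2.90683 years.

2.9068 years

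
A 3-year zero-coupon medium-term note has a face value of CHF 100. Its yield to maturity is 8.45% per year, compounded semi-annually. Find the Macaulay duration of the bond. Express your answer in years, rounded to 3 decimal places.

A zero-coupon bond has a single cash flow at maturity, so its Macaulay duration equals its maturity: 3 years.
(Equivalently: 6 semi-annual periods ÷ 2 = 3 years.)

3.000 years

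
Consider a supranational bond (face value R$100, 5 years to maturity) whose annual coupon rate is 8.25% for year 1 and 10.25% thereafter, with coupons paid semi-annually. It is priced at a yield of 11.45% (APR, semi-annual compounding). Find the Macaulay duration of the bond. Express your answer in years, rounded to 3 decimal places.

4.073 years

Periodic yield y = 0.05725. Discount each cash flow and weight by its period:
  t   CF        PV=CF/(1+0.05725)^t    t·PV
  1        4.125         3.9016         3.9016
  2        4.125         3.6904         7.3807
  3        5.125         4.3367        13.0101
  4        5.125         4.1019        16.4075
  5        5.125         3.8798        19.3988
  6        5.125         3.6697        22.0181
  7        5.125         3.4710        24.2967
  8        5.125         3.2830        26.2641
  9        5.125         3.1052        27.9471
  10     105.125        60.2461       602.4612
  Σ                     93.6854       763.0860
Price P = Σ PV = 93.6854.
Macaulay duration = Σ(t·PV) / P = 763.0860 / 93.6854 = 8.14520 half-year periods.
In years: 8.14520 / 2 = 4.07260 years.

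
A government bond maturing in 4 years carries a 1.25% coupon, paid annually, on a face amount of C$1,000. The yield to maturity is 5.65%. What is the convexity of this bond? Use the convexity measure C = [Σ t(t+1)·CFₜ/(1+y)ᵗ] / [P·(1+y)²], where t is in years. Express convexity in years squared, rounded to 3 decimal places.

With y = 0.0565:
  t   CF        PV=CF/(1+0.0565)^t    t·PV        t(t+1)·PV
  1        12.50        11.8315        11.8315          23.6630
  2        12.50        11.1988        22.3976          67.1927
  3        12.50        10.5999        31.7997         127.1987
  4     1,012.50       812.6752     3,250.7009      16,253.5047
  Σ                    846.3054     3,316.7297      16,471.5592
P = 846.3054.
Convexity = Σ t(t+1)·PV / [P·(1+y)²] = 16,471.5592 / (846.3054 × 1.116192) = 17.43687.

17.437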